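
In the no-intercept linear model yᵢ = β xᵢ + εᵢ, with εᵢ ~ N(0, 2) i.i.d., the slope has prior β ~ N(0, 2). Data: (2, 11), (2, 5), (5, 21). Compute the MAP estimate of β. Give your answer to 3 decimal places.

log p(β | y) = −Σ(yᵢ − βxᵢ)²/(2·2) − β²/(2·2) + const.
Setting the derivative to zero: Σxᵢ(yᵢ − βxᵢ)/2 − β/2 = 0, so β = Σxᵢyᵢ / (Σxᵢ² + σ²/τ²).
Σxᵢyᵢ = 2·11 + 2·5 + 5·21 = 137; Σxᵢ² = 33; σ²/τ² = 1.
β̂_MAP = 137 / (33 + 1) = 137/34 ≈ 4.029.

β̂_MAP = 4.029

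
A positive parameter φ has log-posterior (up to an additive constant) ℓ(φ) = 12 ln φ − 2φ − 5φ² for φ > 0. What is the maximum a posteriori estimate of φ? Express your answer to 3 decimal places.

ℓ'(φ) = 12/φ − 2 − 10φ. Setting this to zero and multiplying by φ: 10φ² + 2φ − 12 = 0.
φ = (−2 + √(2² + 4·10·12)) / (2·10) = (−2 + √484) / 20 = (−2 + 22)/20 = 1.
ℓ''(φ) = −12/φ² − 10 < 0, confirming a maximum.

φ̂_MAP = 1.000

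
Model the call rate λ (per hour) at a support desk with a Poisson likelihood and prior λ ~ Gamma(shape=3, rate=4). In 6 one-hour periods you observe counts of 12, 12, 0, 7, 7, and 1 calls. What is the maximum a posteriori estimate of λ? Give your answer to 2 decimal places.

λ̂_MAP = 4.10

Σxᵢ = 12+12+0+7+7+1 = 39, with n = 6.
Posterior ∝ λ^2e^(−4λ) · λ^39e^(−6λ) = λ^41e^(−10λ), i.e. Gamma(shape=42, rate=10).
The mode of a Gamma(a, b) with a ≥ 1 (shape–rate) is (a−1)/b = 41/10 ≈ 4.10.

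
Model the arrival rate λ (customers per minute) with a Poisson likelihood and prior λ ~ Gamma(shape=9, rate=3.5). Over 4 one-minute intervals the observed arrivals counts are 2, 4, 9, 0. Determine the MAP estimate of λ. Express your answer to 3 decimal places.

Σxᵢ = 2+4+9+0 = 15, with n = 4.
Posterior ∝ λ^8e^(−3.5λ) · λ^15e^(−4λ) = λ^23e^(−7.5λ), i.e. Gamma(shape=24, rate=7.5).
The mode of a Gamma(a, b) with a ≥ 1 (shape–rate) is (a−1)/b = 23/7.5 ≈ 3.067.

λ̂_MAP = 3.067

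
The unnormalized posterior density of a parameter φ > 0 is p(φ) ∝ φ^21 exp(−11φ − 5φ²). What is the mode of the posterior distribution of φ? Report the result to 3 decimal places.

φ̂_MAP = 1.000

ℓ'(φ) = 21/φ − 11 − 10φ. Setting this to zero and multiplying by φ: 10φ² + 11φ − 21 = 0.
φ = (−11 + √(11² + 4·10·21)) / (2·10) = (−11 + √961) / 20 = (−11 + 31)/20 = 1.
ℓ''(φ) = −21/φ² − 10 < 0, confirming a maximum.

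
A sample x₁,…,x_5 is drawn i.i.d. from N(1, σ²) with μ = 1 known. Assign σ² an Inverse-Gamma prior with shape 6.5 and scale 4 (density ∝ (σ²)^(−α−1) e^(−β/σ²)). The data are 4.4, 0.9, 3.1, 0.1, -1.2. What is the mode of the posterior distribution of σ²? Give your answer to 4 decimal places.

Sum of squared deviations about the known mean: SS = (4.4−1)² + (0.9−1)² + (3.1−1)² + (0.1−1)² + (-1.2−1)² = 21.63.
The Normal likelihood contributes (σ²)^(−n/2) exp(−SS/(2σ²)), so the posterior is Inverse-Gamma(α + n/2, β + SS/2) = Inverse-Gamma(9, 14.815).
The mode of Inverse-Gamma(a, b) is b/(a+1) = 14.815/10 ≈ 1.4815.

σ̂²_MAP = 1.4815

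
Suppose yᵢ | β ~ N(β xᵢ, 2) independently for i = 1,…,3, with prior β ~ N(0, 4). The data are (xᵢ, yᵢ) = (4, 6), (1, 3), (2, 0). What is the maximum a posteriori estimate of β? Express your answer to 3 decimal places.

β̂_MAP = 1.256

log p(β | y) = −Σ(yᵢ − βxᵢ)²/(2·2) − β²/(2·4) + const.
Setting the derivative to zero: Σxᵢ(yᵢ − βxᵢ)/2 − β/4 = 0, so β = Σxᵢyᵢ / (Σxᵢ² + σ²/τ²).
Σxᵢyᵢ = 4·6 + 1·3 + 2·0 = 27; Σxᵢ² = 21; σ²/τ² = 0.5.
β̂_MAP = 27 / (21 + 0.5) = 27/21.5 ≈ 1.256.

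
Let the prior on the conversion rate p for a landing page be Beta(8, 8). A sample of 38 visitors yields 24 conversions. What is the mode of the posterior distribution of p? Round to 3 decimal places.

Prior: Beta(8, 8).
Data: 24 successes in 38 trials. The binomial likelihood contributes p^24(1−p)^14, so the posterior is Beta(8+24, 8+14) = Beta(32, 22).
For Beta(a, b) with a, b > 1 the mode is (a−1)/(a+b−2) = 31/52 ≈ 0.596.

p̂_MAP = 0.596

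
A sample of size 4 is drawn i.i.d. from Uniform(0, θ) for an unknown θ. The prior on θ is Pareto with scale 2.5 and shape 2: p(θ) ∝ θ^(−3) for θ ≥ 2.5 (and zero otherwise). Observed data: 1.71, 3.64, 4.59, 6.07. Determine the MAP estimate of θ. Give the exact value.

θ̂_MAP = 6.07

The Uniform(0, θ) likelihood is θ^(−n) for θ ≥ max(xᵢ), zero otherwise. Here max(xᵢ) = 6.07.
Posterior ∝ θ^(−3) · θ^(−4) = θ^(−7) on θ ≥ max(2.5, 6.07) = 6.07.
This density is strictly decreasing in θ, so the posterior mode lies at the lower boundary of the support.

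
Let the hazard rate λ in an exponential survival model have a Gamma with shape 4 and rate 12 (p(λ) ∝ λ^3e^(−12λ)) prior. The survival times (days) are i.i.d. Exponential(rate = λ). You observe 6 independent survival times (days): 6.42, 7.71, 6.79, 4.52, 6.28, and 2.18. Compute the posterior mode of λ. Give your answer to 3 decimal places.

λ̂_MAP = 0.196

The Exponential(rate=λ) likelihood is ∝ λ^n e^(−λΣtᵢ). Here n = 6 and Σtᵢ = 6.42 + 7.71 + 6.79 + 4.52 + 6.28 + 2.18 = 33.90.
Posterior ∝ λ^3e^(−12λ) · λ^6e^(−33.90λ) = λ^9e^(−45.90λ), i.e. Gamma(10, 45.90).
Mode = (a−1)/b = 9/45.90 ≈ 0.196.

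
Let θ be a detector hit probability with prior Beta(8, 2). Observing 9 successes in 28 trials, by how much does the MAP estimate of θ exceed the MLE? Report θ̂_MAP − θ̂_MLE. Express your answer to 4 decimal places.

MAP − MLE = 0.1230

Posterior is Beta(17, 21); MAP = (17−1)/(38−2) = 16/36 ≈ 0.44444.
MLE ignores the prior: θ̂_MLE = k/n = 9/28 ≈ 0.32143.
Difference = 16/36 − 9/28 = 31/252 ≈ 0.1230.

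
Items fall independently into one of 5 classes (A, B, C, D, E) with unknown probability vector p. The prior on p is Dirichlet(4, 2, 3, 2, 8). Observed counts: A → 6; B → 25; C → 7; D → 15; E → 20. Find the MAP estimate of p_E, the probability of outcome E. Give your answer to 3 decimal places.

The posterior is Dirichlet(αᵢ + nᵢ) = Dirichlet(10, 27, 10, 17, 28).
For a Dirichlet(a₁,…,a_K) with all aᵢ > 1, the mode has j-th component (aⱼ − 1)/(Σaᵢ − K).
Here Σaᵢ = 92 and K = 5, so p_E = (28 − 1)/(92 − 5) = 27/87 ≈ 0.310.

MAP estimate of p_E = 0.310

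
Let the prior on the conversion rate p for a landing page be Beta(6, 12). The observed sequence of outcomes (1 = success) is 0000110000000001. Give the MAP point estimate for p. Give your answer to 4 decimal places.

Prior: Beta(6, 12).
Data: 3 successes in 16 trials (from the sequence). The binomial likelihood contributes p^3(1−p)^13, so the posterior is Beta(6+3, 12+13) = Beta(9, 25).
For Beta(a, b) with a, b > 1 the mode is (a−1)/(a+b−2) = 8/32 ≈ 0.2500.

p̂_MAP = 0.2500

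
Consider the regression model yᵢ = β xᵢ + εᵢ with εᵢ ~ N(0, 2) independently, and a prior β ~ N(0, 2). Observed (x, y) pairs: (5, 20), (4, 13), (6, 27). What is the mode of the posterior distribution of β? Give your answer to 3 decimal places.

log p(β | y) = −Σ(yᵢ − βxᵢ)²/(2·2) − β²/(2·2) + const.
Setting the derivative to zero: Σxᵢ(yᵢ − βxᵢ)/2 − β/2 = 0, so β = Σxᵢyᵢ / (Σxᵢ² + σ²/τ²).
Σxᵢyᵢ = 5·20 + 4·13 + 6·27 = 314; Σxᵢ² = 77; σ²/τ² = 1.
β̂_MAP = 314 / (77 + 1) = 314/78 ≈ 4.026.

β̂_MAP = 4.026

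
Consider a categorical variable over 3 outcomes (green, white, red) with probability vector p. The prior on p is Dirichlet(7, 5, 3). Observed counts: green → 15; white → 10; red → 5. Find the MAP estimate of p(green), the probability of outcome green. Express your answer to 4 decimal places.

The posterior is Dirichlet(αᵢ + nᵢ) = Dirichlet(22, 15, 8).
For a Dirichlet(a₁,…,a_K) with all aᵢ > 1, the mode has j-th component (aⱼ − 1)/(Σaᵢ − K).
Here Σaᵢ = 45 and K = 3, so p(green) = (22 − 1)/(45 − 3) = 21/42 ≈ 0.5000.

MAP estimate of p(green) = 0.5000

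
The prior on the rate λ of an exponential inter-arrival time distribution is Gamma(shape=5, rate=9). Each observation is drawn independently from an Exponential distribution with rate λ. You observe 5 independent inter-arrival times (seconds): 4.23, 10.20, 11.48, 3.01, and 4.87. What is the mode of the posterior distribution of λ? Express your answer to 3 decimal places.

λ̂_MAP = 0.210

The Exponential(rate=λ) likelihood is ∝ λ^n e^(−λΣtᵢ). Here n = 5 and Σtᵢ = 4.23 + 10.20 + 11.48 + 3.01 + 4.87 = 33.79.
Posterior ∝ λ^4e^(−9λ) · λ^5e^(−33.79λ) = λ^9e^(−42.79λ), i.e. Gamma(10, 42.79).
Mode = (a−1)/b = 9/42.79 ≈ 0.210.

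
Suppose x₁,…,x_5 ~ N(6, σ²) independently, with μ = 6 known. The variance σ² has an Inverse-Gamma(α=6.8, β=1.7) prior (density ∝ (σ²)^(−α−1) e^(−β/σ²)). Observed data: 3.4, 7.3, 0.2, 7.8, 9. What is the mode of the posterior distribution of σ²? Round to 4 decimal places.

σ̂²_MAP = 2.8024

Sum of squared deviations about the known mean: SS = (3.4−6)² + (7.3−6)² + (0.2−6)² + (7.8−6)² + (9−6)² = 54.33.
The Normal likelihood contributes (σ²)^(−n/2) exp(−SS/(2σ²)), so the posterior is Inverse-Gamma(α + n/2, β + SS/2) = Inverse-Gamma(9.3, 28.865).
The mode of Inverse-Gamma(a, b) is b/(a+1) = 28.865/10.3 ≈ 2.8024.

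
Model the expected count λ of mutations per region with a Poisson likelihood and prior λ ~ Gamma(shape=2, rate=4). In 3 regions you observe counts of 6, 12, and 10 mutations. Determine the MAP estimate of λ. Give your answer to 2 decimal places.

λ̂_MAP = 4.14

Σxᵢ = 6+12+10 = 28, with n = 3.
Posterior ∝ λe^(−4λ) · λ^28e^(−3λ) = λ^29e^(−7λ), i.e. Gamma(shape=30, rate=7).
The mode of a Gamma(a, b) with a ≥ 1 (shape–rate) is (a−1)/b = 29/7 ≈ 4.14.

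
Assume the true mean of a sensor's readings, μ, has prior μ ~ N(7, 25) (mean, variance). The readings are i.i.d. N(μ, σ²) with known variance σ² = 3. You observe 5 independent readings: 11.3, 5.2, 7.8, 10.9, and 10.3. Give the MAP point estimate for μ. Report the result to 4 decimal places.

n = 5; x̄ = (11.3 + 5.2 + 7.8 + 10.9 + 10.3)/5 = 45.5/5 = 9.1.
For a Normal prior and Normal likelihood with known variance, the posterior is Normal; its mode equals its mean, the precision-weighted average.
Prior precision 1/σ₀² = 1/25 = 0.04; data precision n/σ² = 5/3.
μ̂ = (0.04·7 + (5/3)·9.1) / (0.04 + 5/3) = (2317/150)/(128/75) = 9.05078125 ≈ 9.0508.

μ̂_MAP = 9.0508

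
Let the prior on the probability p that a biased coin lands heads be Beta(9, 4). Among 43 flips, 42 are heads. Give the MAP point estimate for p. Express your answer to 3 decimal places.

p̂_MAP = 0.926

Prior: Beta(9, 4).
Data: 42 successes in 43 trials. The binomial likelihood contributes p^42(1−p)^1, so the posterior is Beta(9+42, 4+1) = Beta(51, 5).
For Beta(a, b) with a, b > 1 the mode is (a−1)/(a+b−2) = 50/54 ≈ 0.926.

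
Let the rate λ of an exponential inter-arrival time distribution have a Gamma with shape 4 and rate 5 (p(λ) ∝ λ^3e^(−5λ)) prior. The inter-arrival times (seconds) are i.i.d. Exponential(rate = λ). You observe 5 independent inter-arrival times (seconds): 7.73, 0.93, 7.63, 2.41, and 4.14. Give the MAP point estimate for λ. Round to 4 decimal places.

λ̂_MAP = 0.2874

The Exponential(rate=λ) likelihood is ∝ λ^n e^(−λΣtᵢ). Here n = 5 and Σtᵢ = 7.73 + 0.93 + 7.63 + 2.41 + 4.14 = 22.84.
Posterior ∝ λ^3e^(−5λ) · λ^5e^(−22.84λ) = λ^8e^(−27.84λ), i.e. Gamma(9, 27.84).
Mode = (a−1)/b = 8/27.84 ≈ 0.2874.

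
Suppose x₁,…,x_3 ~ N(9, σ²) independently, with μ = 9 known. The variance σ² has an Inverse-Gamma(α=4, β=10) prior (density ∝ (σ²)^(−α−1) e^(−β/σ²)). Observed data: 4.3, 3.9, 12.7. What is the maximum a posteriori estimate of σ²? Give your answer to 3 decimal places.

Sum of squared deviations about the known mean: SS = (4.3−9)² + (3.9−9)² + (12.7−9)² = 61.79.
The Normal likelihood contributes (σ²)^(−n/2) exp(−SS/(2σ²)), so the posterior is Inverse-Gamma(α + n/2, β + SS/2) = Inverse-Gamma(5.5, 40.895).
The mode of Inverse-Gamma(a, b) is b/(a+1) = 40.895/6.5 ≈ 6.292.

σ̂²_MAP = 6.292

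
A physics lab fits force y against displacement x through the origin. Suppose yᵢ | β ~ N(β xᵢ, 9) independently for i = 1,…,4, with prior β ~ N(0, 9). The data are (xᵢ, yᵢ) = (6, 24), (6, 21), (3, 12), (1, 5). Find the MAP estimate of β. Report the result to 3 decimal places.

β̂_MAP = 3.747

log p(β | y) = −Σ(yᵢ − βxᵢ)²/(2·9) − β²/(2·9) + const.
Setting the derivative to zero: Σxᵢ(yᵢ − βxᵢ)/9 − β/9 = 0, so β = Σxᵢyᵢ / (Σxᵢ² + σ²/τ²).
Σxᵢyᵢ = 6·24 + 6·21 + 3·12 + 1·5 = 311; Σxᵢ² = 82; σ²/τ² = 1.
β̂_MAP = 311 / (82 + 1) = 311/83 ≈ 3.747.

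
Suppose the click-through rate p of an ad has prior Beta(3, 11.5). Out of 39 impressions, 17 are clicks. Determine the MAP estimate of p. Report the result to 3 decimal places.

p̂_MAP = 0.369

Prior: Beta(3, 11.5).
Data: 17 successes in 39 trials. The binomial likelihood contributes p^17(1−p)^22, so the posterior is Beta(3+17, 11.5+22) = Beta(20, 33.5).
For Beta(a, b) with a, b > 1 the mode is (a−1)/(a+b−2) = 19/51.5 ≈ 0.369.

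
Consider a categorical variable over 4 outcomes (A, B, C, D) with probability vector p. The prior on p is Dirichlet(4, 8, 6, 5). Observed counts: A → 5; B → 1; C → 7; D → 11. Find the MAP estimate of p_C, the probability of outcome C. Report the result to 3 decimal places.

The posterior is Dirichlet(αᵢ + nᵢ) = Dirichlet(9, 9, 13, 16).
For a Dirichlet(a₁,…,a_K) with all aᵢ > 1, the mode has j-th component (aⱼ − 1)/(Σaᵢ − K).
Here Σaᵢ = 47 and K = 4, so p_C = (13 − 1)/(47 − 4) = 12/43 ≈ 0.279.

MAP estimate of p_C = 0.279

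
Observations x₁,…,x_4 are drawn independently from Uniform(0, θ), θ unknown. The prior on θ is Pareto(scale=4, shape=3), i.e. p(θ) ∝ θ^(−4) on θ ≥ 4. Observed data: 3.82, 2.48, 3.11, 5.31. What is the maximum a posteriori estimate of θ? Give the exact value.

The Uniform(0, θ) likelihood is θ^(−n) for θ ≥ max(xᵢ), zero otherwise. Here max(xᵢ) = 5.31.
Posterior ∝ θ^(−4) · θ^(−4) = θ^(−8) on θ ≥ max(4, 5.31) = 5.31.
This density is strictly decreasing in θ, so the posterior mode lies at the lower boundary of the support.

θ̂_MAP = 5.31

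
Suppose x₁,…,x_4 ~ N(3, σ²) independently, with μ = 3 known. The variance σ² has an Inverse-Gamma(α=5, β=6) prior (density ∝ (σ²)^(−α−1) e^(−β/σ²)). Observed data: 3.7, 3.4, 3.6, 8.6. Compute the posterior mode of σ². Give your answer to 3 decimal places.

Sum of squared deviations about the known mean: SS = (3.7−3)² + (3.4−3)² + (3.6−3)² + (8.6−3)² = 32.37.
The Normal likelihood contributes (σ²)^(−n/2) exp(−SS/(2σ²)), so the posterior is Inverse-Gamma(α + n/2, β + SS/2) = Inverse-Gamma(7, 22.185).
The mode of Inverse-Gamma(a, b) is b/(a+1) = 22.185/8 ≈ 2.773.

σ̂²_MAP = 2.773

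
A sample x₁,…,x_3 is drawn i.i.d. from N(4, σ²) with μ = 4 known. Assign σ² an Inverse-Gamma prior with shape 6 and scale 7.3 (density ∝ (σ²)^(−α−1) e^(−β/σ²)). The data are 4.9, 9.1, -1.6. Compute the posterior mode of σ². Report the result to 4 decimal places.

Sum of squared deviations about the known mean: SS = (4.9−4)² + (9.1−4)² + (-1.6−4)² = 58.18.
The Normal likelihood contributes (σ²)^(−n/2) exp(−SS/(2σ²)), so the posterior is Inverse-Gamma(α + n/2, β + SS/2) = Inverse-Gamma(7.5, 36.39).
The mode of Inverse-Gamma(a, b) is b/(a+1) = 36.39/8.5 ≈ 4.2812.

σ̂²_MAP = 4.2812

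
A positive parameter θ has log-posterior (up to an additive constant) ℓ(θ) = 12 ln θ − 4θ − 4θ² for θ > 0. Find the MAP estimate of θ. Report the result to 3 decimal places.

θ̂_MAP = 1.000

ℓ'(θ) = 12/θ − 4 − 8θ. Setting this to zero and multiplying by θ: 8θ² + 4θ − 12 = 0.
θ = (−4 + √(4² + 4·8·12)) / (2·8) = (−4 + √400) / 16 = (−4 + 20)/16 = 1.
ℓ''(θ) = −12/θ² − 8 < 0, confirming a maximum.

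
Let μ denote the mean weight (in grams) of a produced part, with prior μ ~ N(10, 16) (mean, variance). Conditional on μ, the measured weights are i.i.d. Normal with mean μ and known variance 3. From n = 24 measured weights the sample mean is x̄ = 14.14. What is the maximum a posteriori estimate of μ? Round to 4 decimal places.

μ̂_MAP = 14.1079

n = 24, x̄ = 14.14.
For a Normal prior and Normal likelihood with known variance, the posterior is Normal; its mode equals its mean, the precision-weighted average.
Prior precision 1/σ₀² = 1/16 = 0.0625; data precision n/σ² = 24/3 = 8.
μ̂ = (0.0625·10 + 8·14.14) / (0.0625 + 8) = 113.745/8.0625 = 15166/1075 ≈ 14.1079.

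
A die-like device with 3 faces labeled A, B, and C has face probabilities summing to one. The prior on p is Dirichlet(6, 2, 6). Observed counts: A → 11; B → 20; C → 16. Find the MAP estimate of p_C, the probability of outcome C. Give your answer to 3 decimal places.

MAP estimate of p_C = 0.362

The posterior is Dirichlet(αᵢ + nᵢ) = Dirichlet(17, 22, 22).
For a Dirichlet(a₁,…,a_K) with all aᵢ > 1, the mode has j-th component (aⱼ − 1)/(Σaᵢ − K).
Here Σaᵢ = 61 and K = 3, so p_C = (22 − 1)/(61 − 3) = 21/58 ≈ 0.362.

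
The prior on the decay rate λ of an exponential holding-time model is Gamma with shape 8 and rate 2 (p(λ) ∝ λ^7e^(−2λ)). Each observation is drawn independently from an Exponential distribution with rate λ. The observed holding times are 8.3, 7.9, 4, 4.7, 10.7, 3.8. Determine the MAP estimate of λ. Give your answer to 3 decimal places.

The Exponential(rate=λ) likelihood is ∝ λ^n e^(−λΣtᵢ). Here n = 6 and Σtᵢ = 8.3 + 7.9 + 4 + 4.7 + 10.7 + 3.8 = 39.4.
Posterior ∝ λ^7e^(−2λ) · λ^6e^(−39.4λ) = λ^13e^(−41.4λ), i.e. Gamma(14, 41.4).
Mode = (a−1)/b = 13/41.4 ≈ 0.314.

λ̂_MAP = 0.314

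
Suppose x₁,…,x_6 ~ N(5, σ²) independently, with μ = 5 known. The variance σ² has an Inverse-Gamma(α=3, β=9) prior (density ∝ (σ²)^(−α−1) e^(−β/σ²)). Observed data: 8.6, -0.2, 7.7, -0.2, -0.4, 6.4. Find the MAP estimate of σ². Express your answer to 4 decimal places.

σ̂²_MAP = 8.8179

Sum of squared deviations about the known mean: SS = (8.6−5)² + (-0.2−5)² + (7.7−5)² + (-0.2−5)² + (-0.4−5)² + (6.4−5)² = 105.45.
The Normal likelihood contributes (σ²)^(−n/2) exp(−SS/(2σ²)), so the posterior is Inverse-Gamma(α + n/2, β + SS/2) = Inverse-Gamma(6, 61.725).
The mode of Inverse-Gamma(a, b) is b/(a+1) = 61.725/7 ≈ 8.8179.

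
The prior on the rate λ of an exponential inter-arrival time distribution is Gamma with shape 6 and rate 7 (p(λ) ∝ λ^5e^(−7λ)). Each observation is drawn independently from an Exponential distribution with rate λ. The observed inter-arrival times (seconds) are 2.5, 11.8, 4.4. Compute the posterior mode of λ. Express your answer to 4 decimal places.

λ̂_MAP = 0.3113

The Exponential(rate=λ) likelihood is ∝ λ^n e^(−λΣtᵢ). Here n = 3 and Σtᵢ = 2.5 + 11.8 + 4.4 = 18.7.
Posterior ∝ λ^5e^(−7λ) · λ^3e^(−18.7λ) = λ^8e^(−25.7λ), i.e. Gamma(9, 25.7).
Mode = (a−1)/b = 8/25.7 ≈ 0.3113.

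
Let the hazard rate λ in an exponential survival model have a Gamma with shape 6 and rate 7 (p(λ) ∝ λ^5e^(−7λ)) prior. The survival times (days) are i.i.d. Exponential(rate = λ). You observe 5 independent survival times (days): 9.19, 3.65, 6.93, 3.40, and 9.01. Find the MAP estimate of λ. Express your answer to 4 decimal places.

The Exponential(rate=λ) likelihood is ∝ λ^n e^(−λΣtᵢ). Here n = 5 and Σtᵢ = 9.19 + 3.65 + 6.93 + 3.40 + 9.01 = 32.18.
Posterior ∝ λ^5e^(−7λ) · λ^5e^(−32.18λ) = λ^10e^(−39.18λ), i.e. Gamma(11, 39.18).
Mode = (a−1)/b = 10/39.18 ≈ 0.2552.

λ̂_MAP = 0.2552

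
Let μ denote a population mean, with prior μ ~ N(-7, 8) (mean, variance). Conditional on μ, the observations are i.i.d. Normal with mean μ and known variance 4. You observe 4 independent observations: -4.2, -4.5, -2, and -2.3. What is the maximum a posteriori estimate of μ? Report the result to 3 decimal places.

n = 4; x̄ = ((-4.2) + (-4.5) + (-2) + (-2.3))/4 = -13/4 = -3.25.
For a Normal prior and Normal likelihood with known variance, the posterior is Normal; its mode equals its mean, the precision-weighted average.
Prior precision 1/σ₀² = 1/8 = 0.125; data precision n/σ² = 4/4 = 1.
μ̂ = (0.125·(-7) + 1·(-3.25)) / (0.125 + 1) = (-4.125)/1.125 = -11/3 ≈ -3.667.

μ̂_MAP = -3.667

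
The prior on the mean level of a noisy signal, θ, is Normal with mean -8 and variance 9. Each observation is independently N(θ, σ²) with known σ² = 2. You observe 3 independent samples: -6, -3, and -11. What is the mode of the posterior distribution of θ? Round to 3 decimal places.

n = 3; x̄ = ((-6) + (-3) + (-11))/3 = -20/3 = -20/3 ≈ -6.6667.
For a Normal prior and Normal likelihood with known variance, the posterior is Normal; its mode equals its mean, the precision-weighted average.
Prior precision 1/σ₀² = 1/9; data precision n/σ² = 3/2 = 1.5.
θ̂ = ((1/9)·(-8) + 1.5·(-20/3)) / (1/9 + 1.5) = (-98/9)/(29/18) = -196/29 ≈ -6.759.

θ̂_MAP = -6.759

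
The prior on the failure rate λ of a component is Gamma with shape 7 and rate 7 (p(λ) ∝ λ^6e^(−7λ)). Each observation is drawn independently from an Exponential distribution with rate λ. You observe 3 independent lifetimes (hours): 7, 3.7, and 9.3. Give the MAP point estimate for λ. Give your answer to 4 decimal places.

The Exponential(rate=λ) likelihood is ∝ λ^n e^(−λΣtᵢ). Here n = 3 and Σtᵢ = 7 + 3.7 + 9.3 = 20.
Posterior ∝ λ^6e^(−7λ) · λ^3e^(−20λ) = λ^9e^(−27λ), i.e. Gamma(10, 27).
Mode = (a−1)/b = 9/27 ≈ 0.3333.

λ̂_MAP = 0.3333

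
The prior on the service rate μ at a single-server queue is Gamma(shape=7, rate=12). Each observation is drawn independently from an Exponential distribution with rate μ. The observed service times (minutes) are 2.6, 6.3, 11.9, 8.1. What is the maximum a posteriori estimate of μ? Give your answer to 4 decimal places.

The Exponential(rate=μ) likelihood is ∝ μ^n e^(−μΣtᵢ). Here n = 4 and Σtᵢ = 2.6 + 6.3 + 11.9 + 8.1 = 28.9.
Posterior ∝ μ^6e^(−12μ) · μ^4e^(−28.9μ) = μ^10e^(−40.9μ), i.e. Gamma(11, 40.9).
Mode = (a−1)/b = 10/40.9 ≈ 0.2445.

μ̂_MAP = 0.2445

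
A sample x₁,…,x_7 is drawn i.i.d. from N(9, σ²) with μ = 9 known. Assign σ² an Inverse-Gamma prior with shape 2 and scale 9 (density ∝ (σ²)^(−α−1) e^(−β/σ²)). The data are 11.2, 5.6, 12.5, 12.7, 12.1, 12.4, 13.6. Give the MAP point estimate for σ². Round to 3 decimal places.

Sum of squared deviations about the known mean: SS = (11.2−9)² + (5.6−9)² + (12.5−9)² + (12.7−9)² + (12.1−9)² + (12.4−9)² + (13.6−9)² = 84.67.
The Normal likelihood contributes (σ²)^(−n/2) exp(−SS/(2σ²)), so the posterior is Inverse-Gamma(α + n/2, β + SS/2) = Inverse-Gamma(5.5, 51.335).
The mode of Inverse-Gamma(a, b) is b/(a+1) = 51.335/6.5 ≈ 7.898.

σ̂²_MAP = 7.898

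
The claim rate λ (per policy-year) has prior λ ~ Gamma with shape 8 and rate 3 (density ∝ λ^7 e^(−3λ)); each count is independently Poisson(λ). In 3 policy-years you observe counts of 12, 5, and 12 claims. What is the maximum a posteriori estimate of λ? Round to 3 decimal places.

λ̂_MAP = 6.000

Σxᵢ = 12+5+12 = 29, with n = 3.
Posterior ∝ λ^7e^(−3λ) · λ^29e^(−3λ) = λ^36e^(−6λ), i.e. Gamma(shape=37, rate=6).
The mode of a Gamma(a, b) with a ≥ 1 (shape–rate) is (a−1)/b = 36/6 ≈ 6.000.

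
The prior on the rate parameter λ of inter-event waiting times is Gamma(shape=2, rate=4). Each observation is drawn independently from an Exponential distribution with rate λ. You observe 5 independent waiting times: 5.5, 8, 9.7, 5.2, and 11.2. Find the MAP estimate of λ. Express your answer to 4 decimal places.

λ̂_MAP = 0.1376

The Exponential(rate=λ) likelihood is ∝ λ^n e^(−λΣtᵢ). Here n = 5 and Σtᵢ = 5.5 + 8 + 9.7 + 5.2 + 11.2 = 39.6.
Posterior ∝ λe^(−4λ) · λ^5e^(−39.6λ) = λ^6e^(−43.6λ), i.e. Gamma(7, 43.6).
Mode = (a−1)/b = 6/43.6 ≈ 0.1376.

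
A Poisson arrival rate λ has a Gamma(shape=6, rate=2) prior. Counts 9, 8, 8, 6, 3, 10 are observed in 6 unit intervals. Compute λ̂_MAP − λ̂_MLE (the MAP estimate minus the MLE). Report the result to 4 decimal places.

Σxᵢ = 44. Posterior is Gamma(50, 8); MAP = (50−1)/8 = 49/8 ≈ 6.12500.
MLE = x̄ = 44/6 ≈ 7.33333.
Difference = 49/8 − 44/6 = -29/24 ≈ -1.2083.

MAP − MLE = -1.2083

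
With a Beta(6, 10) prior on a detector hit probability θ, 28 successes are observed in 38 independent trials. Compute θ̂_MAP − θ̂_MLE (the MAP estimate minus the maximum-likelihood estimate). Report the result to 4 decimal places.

MAP − MLE = -0.1022

Posterior is Beta(34, 20); MAP = (34−1)/(54−2) = 33/52 ≈ 0.63462.
MLE ignores the prior: θ̂_MLE = k/n = 28/38 ≈ 0.73684.
Difference = 33/52 − 28/38 = -101/988 ≈ -0.1022.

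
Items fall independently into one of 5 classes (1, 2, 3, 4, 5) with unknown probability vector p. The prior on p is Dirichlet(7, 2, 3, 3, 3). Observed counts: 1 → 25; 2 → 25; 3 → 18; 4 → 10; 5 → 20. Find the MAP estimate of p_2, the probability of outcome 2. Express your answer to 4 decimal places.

MAP estimate: 0.2342

The posterior is Dirichlet(αᵢ + nᵢ) = Dirichlet(32, 27, 21, 13, 23).
For a Dirichlet(a₁,…,a_K) with all aᵢ > 1, the mode has j-th component (aⱼ − 1)/(Σaᵢ − K).
Here Σaᵢ = 116 and K = 5, so p_2 = (27 − 1)/(116 − 5) = 26/111 ≈ 0.2342.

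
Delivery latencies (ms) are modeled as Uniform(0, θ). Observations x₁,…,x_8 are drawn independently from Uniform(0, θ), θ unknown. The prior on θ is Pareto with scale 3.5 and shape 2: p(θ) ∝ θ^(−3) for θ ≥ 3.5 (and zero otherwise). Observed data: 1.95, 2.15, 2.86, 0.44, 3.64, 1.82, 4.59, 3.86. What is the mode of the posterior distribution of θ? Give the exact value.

The Uniform(0, θ) likelihood is θ^(−n) for θ ≥ max(xᵢ), zero otherwise. Here max(xᵢ) = 4.59.
Posterior ∝ θ^(−3) · θ^(−8) = θ^(−11) on θ ≥ max(3.5, 4.59) = 4.59.
This density is strictly decreasing in θ, so the posterior mode lies at the lower boundary of the support.

θ̂_MAP = 4.59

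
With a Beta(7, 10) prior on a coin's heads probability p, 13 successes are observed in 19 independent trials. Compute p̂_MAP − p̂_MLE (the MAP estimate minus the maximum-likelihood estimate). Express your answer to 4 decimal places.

MAP − MLE = -0.1254

Posterior is Beta(20, 16); MAP = (20−1)/(36−2) = 19/34 ≈ 0.55882.
MLE ignores the prior: p̂_MLE = k/n = 13/19 ≈ 0.68421.
Difference = 19/34 − 13/19 = -81/646 ≈ -0.1254.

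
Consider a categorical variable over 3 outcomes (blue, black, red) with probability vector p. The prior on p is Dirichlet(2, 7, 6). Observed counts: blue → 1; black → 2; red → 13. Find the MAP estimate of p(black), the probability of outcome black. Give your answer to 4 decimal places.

MAP estimate of p(black) = 0.2857

The posterior is Dirichlet(αᵢ + nᵢ) = Dirichlet(3, 9, 19).
For a Dirichlet(a₁,…,a_K) with all aᵢ > 1, the mode has j-th component (aⱼ − 1)/(Σaᵢ − K).
Here Σaᵢ = 31 and K = 3, so p(black) = (9 − 1)/(31 − 3) = 8/28 ≈ 0.2857.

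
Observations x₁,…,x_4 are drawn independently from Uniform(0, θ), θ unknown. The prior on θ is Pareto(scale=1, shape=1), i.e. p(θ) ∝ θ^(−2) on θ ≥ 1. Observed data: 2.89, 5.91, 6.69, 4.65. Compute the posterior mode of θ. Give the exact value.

θ̂_MAP = 6.69

The Uniform(0, θ) likelihood is θ^(−n) for θ ≥ max(xᵢ), zero otherwise. Here max(xᵢ) = 6.69.
Posterior ∝ θ^(−2) · θ^(−4) = θ^(−6) on θ ≥ max(1, 6.69) = 6.69.
This density is strictly decreasing in θ, so the posterior mode lies at the lower boundary of the support.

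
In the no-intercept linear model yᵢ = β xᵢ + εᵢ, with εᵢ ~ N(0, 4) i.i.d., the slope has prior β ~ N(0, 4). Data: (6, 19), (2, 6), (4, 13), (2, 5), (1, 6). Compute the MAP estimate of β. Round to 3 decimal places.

β̂_MAP = 3.129

log p(β | y) = −Σ(yᵢ − βxᵢ)²/(2·4) − β²/(2·4) + const.
Setting the derivative to zero: Σxᵢ(yᵢ − βxᵢ)/4 − β/4 = 0, so β = Σxᵢyᵢ / (Σxᵢ² + σ²/τ²).
Σxᵢyᵢ = 6·19 + 2·6 + 4·13 + 2·5 + 1·6 = 194; Σxᵢ² = 61; σ²/τ² = 1.
β̂_MAP = 194 / (61 + 1) = 194/62 ≈ 3.129.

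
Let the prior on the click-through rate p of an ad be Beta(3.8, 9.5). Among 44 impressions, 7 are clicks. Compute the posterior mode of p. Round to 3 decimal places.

Prior: Beta(3.8, 9.5).
Data: 7 successes in 44 trials. The binomial likelihood contributes p^7(1−p)^37, so the posterior is Beta(3.8+7, 9.5+37) = Beta(10.8, 46.5).
For Beta(a, b) with a, b > 1 the mode is (a−1)/(a+b−2) = 9.8/55.3 ≈ 0.177.

p̂_MAP = 0.177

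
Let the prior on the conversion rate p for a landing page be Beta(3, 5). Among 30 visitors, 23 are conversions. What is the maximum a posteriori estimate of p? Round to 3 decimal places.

p̂_MAP = 0.694

Prior: Beta(3, 5).
Data: 23 successes in 30 trials. The binomial likelihood contributes p^23(1−p)^7, so the posterior is Beta(3+23, 5+7) = Beta(26, 12).
For Beta(a, b) with a, b > 1 the mode is (a−1)/(a+b−2) = 25/36 ≈ 0.694.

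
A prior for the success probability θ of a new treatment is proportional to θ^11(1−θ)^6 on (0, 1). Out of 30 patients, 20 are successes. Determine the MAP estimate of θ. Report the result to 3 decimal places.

The prior density ∝ θ^11(1−θ)^6 is the kernel of Beta(12, 7).
Data: 20 successes in 30 trials. The binomial likelihood contributes θ^20(1−θ)^10, so the posterior is Beta(12+20, 7+10) = Beta(32, 17).
For Beta(a, b) with a, b > 1 the mode is (a−1)/(a+b−2) = 31/47 ≈ 0.660.

θ̂_MAP = 0.660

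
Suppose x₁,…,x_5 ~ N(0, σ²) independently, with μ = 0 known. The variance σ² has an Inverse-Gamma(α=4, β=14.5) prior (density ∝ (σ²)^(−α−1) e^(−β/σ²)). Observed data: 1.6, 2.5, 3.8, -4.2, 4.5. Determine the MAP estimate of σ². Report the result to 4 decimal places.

σ̂²_MAP = 6.0093

Sum of squared deviations about the known mean: SS = (1.6−0)² + (2.5−0)² + (3.8−0)² + (-4.2−0)² + (4.5−0)² = 61.14.
The Normal likelihood contributes (σ²)^(−n/2) exp(−SS/(2σ²)), so the posterior is Inverse-Gamma(α + n/2, β + SS/2) = Inverse-Gamma(6.5, 45.07).
The mode of Inverse-Gamma(a, b) is b/(a+1) = 45.07/7.5 ≈ 6.0093.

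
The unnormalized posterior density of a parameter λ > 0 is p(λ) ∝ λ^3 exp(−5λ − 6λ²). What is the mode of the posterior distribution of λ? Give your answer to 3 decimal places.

λ̂_MAP = 0.333

ℓ'(λ) = 3/λ − 5 − 12λ. Setting this to zero and multiplying by λ: 12λ² + 5λ − 3 = 0.
λ = (−5 + √(5² + 4·12·3)) / (2·12) = (−5 + √169) / 24 = (−5 + 13)/24 = 1/3.
ℓ''(λ) = −3/λ² − 12 < 0, confirming a maximum.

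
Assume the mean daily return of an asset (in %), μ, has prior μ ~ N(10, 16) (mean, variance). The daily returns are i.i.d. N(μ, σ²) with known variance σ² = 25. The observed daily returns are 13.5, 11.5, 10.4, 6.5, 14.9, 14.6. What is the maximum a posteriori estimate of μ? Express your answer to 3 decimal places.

μ̂_MAP = 11.507

n = 6; x̄ = (13.5 + 11.5 + 10.4 + 6.5 + 14.9 + 14.6)/6 = 71.4/6 = 11.9.
For a Normal prior and Normal likelihood with known variance, the posterior is Normal; its mode equals its mean, the precision-weighted average.
Prior precision 1/σ₀² = 1/16 = 0.0625; data precision n/σ² = 6/25 = 0.24.
μ̂ = (0.0625·10 + 0.24·11.9) / (0.0625 + 0.24) = 3.481/0.3025 = 6962/605 ≈ 11.507.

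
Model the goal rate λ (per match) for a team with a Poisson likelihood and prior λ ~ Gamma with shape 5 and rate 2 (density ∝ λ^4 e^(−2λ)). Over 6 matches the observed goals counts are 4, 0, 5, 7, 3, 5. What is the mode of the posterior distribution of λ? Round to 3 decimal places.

Σxᵢ = 4+0+5+7+3+5 = 24, with n = 6.
Posterior ∝ λ^4e^(−2λ) · λ^24e^(−6λ) = λ^28e^(−8λ), i.e. Gamma(shape=29, rate=8).
The mode of a Gamma(a, b) with a ≥ 1 (shape–rate) is (a−1)/b = 28/8 ≈ 3.500.

λ̂_MAP = 3.500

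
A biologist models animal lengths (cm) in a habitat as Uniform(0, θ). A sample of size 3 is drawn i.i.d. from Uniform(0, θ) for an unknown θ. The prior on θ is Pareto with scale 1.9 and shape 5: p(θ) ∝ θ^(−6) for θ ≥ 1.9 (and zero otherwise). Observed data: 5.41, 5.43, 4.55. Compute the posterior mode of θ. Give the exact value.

The Uniform(0, θ) likelihood is θ^(−n) for θ ≥ max(xᵢ), zero otherwise. Here max(xᵢ) = 5.43.
Posterior ∝ θ^(−6) · θ^(−3) = θ^(−9) on θ ≥ max(1.9, 5.43) = 5.43.
This density is strictly decreasing in θ, so the posterior mode lies at the lower boundary of the support.

θ̂_MAP = 5.43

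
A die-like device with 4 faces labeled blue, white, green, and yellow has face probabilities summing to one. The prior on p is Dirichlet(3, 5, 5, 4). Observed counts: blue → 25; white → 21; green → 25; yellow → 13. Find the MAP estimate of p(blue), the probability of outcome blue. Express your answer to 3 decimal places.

MAP estimate of p(blue) = 0.278

The posterior is Dirichlet(αᵢ + nᵢ) = Dirichlet(28, 26, 30, 17).
For a Dirichlet(a₁,…,a_K) with all aᵢ > 1, the mode has j-th component (aⱼ − 1)/(Σaᵢ − K).
Here Σaᵢ = 101 and K = 4, so p(blue) = (28 − 1)/(101 − 4) = 27/97 ≈ 0.278.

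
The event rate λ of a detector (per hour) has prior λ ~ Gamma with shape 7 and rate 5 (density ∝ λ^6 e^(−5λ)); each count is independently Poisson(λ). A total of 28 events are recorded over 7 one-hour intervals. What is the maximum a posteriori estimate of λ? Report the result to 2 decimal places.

λ̂_MAP = 2.83

Σxᵢ = 28, n = 7.
Posterior ∝ λ^6e^(−5λ) · λ^28e^(−7λ) = λ^34e^(−12λ), i.e. Gamma(shape=35, rate=12).
The mode of a Gamma(a, b) with a ≥ 1 (shape–rate) is (a−1)/b = 34/12 ≈ 2.83.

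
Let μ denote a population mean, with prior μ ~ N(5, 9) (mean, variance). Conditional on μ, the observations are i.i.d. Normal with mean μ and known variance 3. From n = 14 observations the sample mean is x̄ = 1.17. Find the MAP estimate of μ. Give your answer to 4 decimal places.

μ̂_MAP = 1.2591

n = 14, x̄ = 1.17.
For a Normal prior and Normal likelihood with known variance, the posterior is Normal; its mode equals its mean, the precision-weighted average.
Prior precision 1/σ₀² = 1/9; data precision n/σ² = 14/3.
μ̂ = ((1/9)·5 + (14/3)·1.17) / (1/9 + 14/3) = (2707/450)/(43/9) = 2707/2150 ≈ 1.2591.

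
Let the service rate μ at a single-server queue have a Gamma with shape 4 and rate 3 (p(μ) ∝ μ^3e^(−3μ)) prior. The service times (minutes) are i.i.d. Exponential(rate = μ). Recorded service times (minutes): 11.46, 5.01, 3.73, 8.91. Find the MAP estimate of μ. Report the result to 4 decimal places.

The Exponential(rate=μ) likelihood is ∝ μ^n e^(−μΣtᵢ). Here n = 4 and Σtᵢ = 11.46 + 5.01 + 3.73 + 8.91 = 29.11.
Posterior ∝ μ^3e^(−3μ) · μ^4e^(−29.11μ) = μ^7e^(−32.11μ), i.e. Gamma(8, 32.11).
Mode = (a−1)/b = 7/32.11 ≈ 0.2180.

μ̂_MAP = 0.2180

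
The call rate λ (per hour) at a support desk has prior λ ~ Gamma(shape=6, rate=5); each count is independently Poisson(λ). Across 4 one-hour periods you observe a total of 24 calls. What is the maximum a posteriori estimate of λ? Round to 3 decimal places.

Σxᵢ = 24, n = 4.
Posterior ∝ λ^5e^(−5λ) · λ^24e^(−4λ) = λ^29e^(−9λ), i.e. Gamma(shape=30, rate=9).
The mode of a Gamma(a, b) with a ≥ 1 (shape–rate) is (a−1)/b = 29/9 ≈ 3.222.

λ̂_MAP = 3.222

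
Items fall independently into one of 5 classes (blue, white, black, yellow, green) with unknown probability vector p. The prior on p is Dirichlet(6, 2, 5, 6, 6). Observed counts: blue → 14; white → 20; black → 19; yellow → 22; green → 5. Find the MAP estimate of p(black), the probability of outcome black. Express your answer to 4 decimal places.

The posterior is Dirichlet(αᵢ + nᵢ) = Dirichlet(20, 22, 24, 28, 11).
For a Dirichlet(a₁,…,a_K) with all aᵢ > 1, the mode has j-th component (aⱼ − 1)/(Σaᵢ − K).
Here Σaᵢ = 105 and K = 5, so p(black) = (24 − 1)/(105 − 5) = 23/100 ≈ 0.2300.

MAP estimate of p(black) = 0.2300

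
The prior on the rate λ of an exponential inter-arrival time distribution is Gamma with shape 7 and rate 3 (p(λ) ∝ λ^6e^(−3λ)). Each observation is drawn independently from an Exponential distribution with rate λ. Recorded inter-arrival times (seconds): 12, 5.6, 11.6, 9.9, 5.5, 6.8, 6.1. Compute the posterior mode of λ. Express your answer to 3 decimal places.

λ̂_MAP = 0.215

The Exponential(rate=λ) likelihood is ∝ λ^n e^(−λΣtᵢ). Here n = 7 and Σtᵢ = 12 + 5.6 + 11.6 + 9.9 + 5.5 + 6.8 + 6.1 = 57.5.
Posterior ∝ λ^6e^(−3λ) · λ^7e^(−57.5λ) = λ^13e^(−60.5λ), i.e. Gamma(14, 60.5).
Mode = (a−1)/b = 13/60.5 ≈ 0.215.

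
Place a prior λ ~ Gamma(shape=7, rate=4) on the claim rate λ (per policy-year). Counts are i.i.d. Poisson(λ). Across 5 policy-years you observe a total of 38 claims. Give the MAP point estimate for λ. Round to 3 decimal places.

Σxᵢ = 38, n = 5.
Posterior ∝ λ^6e^(−4λ) · λ^38e^(−5λ) = λ^44e^(−9λ), i.e. Gamma(shape=45, rate=9).
The mode of a Gamma(a, b) with a ≥ 1 (shape–rate) is (a−1)/b = 44/9 ≈ 4.889.

λ̂_MAP = 4.889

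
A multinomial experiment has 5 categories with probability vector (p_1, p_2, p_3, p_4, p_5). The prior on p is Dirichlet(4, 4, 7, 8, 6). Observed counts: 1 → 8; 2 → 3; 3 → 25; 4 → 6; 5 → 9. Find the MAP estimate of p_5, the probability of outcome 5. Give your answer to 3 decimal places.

The posterior is Dirichlet(αᵢ + nᵢ) = Dirichlet(12, 7, 32, 14, 15).
For a Dirichlet(a₁,…,a_K) with all aᵢ > 1, the mode has j-th component (aⱼ − 1)/(Σaᵢ − K).
Here Σaᵢ = 80 and K = 5, so p_5 = (15 − 1)/(80 − 5) = 14/75 ≈ 0.187.

MAP estimate: 0.187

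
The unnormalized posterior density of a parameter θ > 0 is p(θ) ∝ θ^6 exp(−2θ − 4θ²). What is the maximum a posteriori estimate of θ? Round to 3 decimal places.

ℓ'(θ) = 6/θ − 2 − 8θ. Setting this to zero and multiplying by θ: 8θ² + 2θ − 6 = 0.
θ = (−2 + √(2² + 4·8·6)) / (2·8) = (−2 + √196) / 16 = (−2 + 14)/16 = 3/4.
ℓ''(θ) = −6/θ² − 8 < 0, confirming a maximum.

θ̂_MAP = 0.750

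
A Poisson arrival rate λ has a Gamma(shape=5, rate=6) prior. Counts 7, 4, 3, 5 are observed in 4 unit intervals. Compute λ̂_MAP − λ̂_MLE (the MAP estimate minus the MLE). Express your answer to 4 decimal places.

MAP − MLE = -2.4500

Σxᵢ = 19. Posterior is Gamma(24, 10); MAP = (24−1)/10 = 23/10 ≈ 2.30000.
MLE = x̄ = 19/4 ≈ 4.75000.
Difference = 23/10 − 19/4 = -49/20 ≈ -2.4500.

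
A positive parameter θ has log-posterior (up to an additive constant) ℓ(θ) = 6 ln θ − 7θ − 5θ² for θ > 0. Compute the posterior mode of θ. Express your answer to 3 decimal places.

ℓ'(θ) = 6/θ − 7 − 10θ. Setting this to zero and multiplying by θ: 10θ² + 7θ − 6 = 0.
θ = (−7 + √(7² + 4·10·6)) / (2·10) = (−7 + √289) / 20 = (−7 + 17)/20 = 1/2.
ℓ''(θ) = −6/θ² − 10 < 0, confirming a maximum.

θ̂_MAP = 0.500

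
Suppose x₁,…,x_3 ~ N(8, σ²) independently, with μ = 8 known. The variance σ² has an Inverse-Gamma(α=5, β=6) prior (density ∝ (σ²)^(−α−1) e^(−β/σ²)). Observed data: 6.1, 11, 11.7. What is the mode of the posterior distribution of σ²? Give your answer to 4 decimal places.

Sum of squared deviations about the known mean: SS = (6.1−8)² + (11−8)² + (11.7−8)² = 26.3.
The Normal likelihood contributes (σ²)^(−n/2) exp(−SS/(2σ²)), so the posterior is Inverse-Gamma(α + n/2, β + SS/2) = Inverse-Gamma(6.5, 19.15).
The mode of Inverse-Gamma(a, b) is b/(a+1) = 19.15/7.5 ≈ 2.5533.

σ̂²_MAP = 2.5533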